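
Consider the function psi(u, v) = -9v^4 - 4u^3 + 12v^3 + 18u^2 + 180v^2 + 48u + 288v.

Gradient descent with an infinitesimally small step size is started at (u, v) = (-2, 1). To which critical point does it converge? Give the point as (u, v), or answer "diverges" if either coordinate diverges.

psi is separable, so gradient descent decouples: u follows -∂psi/∂u, v follows -∂psi/∂v.
∂psi/∂u = -12(u - 4)(u + 1); at u=-2 this is -72, so u increases.
∂psi/∂v = -36(v - 4)(v + 1)(v + 2); at v=1 this is 648, so v decreases.
u converges to its nearest critical value -1 (a local min of the u-part); v converges to -1. The iterate converges to (-1, -1).

(-1, -1)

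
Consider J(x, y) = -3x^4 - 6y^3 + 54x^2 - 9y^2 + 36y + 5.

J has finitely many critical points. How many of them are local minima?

1

J separates as a function of x plus a function of y, so ∇J=0 decouples.
∂J/∂x = -12x(x - 3)(x + 3) = 0 at x ∈ {-3, 0, 3}; ∂J/∂y = -18(y - 1)(y + 2) = 0 at y ∈ {-2, 1}.
The Hessian is diagonal: diag(J_xx, J_yy). Second derivatives: J_xx(-3)=-216, J_xx(0)=108, J_xx(3)=-216; J_yy(-2)=54, J_yy(1)=-54.
Local minima occur where both diagonal entries positive: (0, -2). Count: 1.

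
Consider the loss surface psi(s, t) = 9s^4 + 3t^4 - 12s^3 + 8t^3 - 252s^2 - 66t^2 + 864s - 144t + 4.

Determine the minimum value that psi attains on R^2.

psi(s,t) separates as P(s) + Q(t) + 4, so its minimum is min P + min Q + 4.
P'(s) = 36(s - 3)(s - 2)(s + 4) vanishes at s ∈ {-4, 2, 3}; Q'(t) = 12(t - 3)(t + 1)(t + 4) vanishes at t ∈ {-4, -1, 3}.
Local minima of P (where P''>0): P(-4)=-4416, P(3)=729. Local minima of Q: Q(-4)=-224, Q(3)=-567.
So the global minimum of psi is P(-4) + Q(3) + 4 = -4416 − 567 + 4 = -4979, attained at (-4, 3).

-4979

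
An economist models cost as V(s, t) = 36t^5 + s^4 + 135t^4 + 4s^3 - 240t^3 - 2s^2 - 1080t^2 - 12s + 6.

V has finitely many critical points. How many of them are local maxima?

V separates as a function of s plus a function of t, so ∇V=0 decouples.
∂V/∂s = 4(s - 1)(s + 1)(s + 3) = 0 at s ∈ {-3, -1, 1}; ∂V/∂t = 180t(t - 2)(t + 2)(t + 3) = 0 at t ∈ {-3, -2, 0, 2}.
The Hessian is diagonal: diag(V_ss, V_tt). Second derivatives: V_ss(-3)=32, V_ss(-1)=-16, V_ss(1)=32; V_tt(-3)=-2700, V_tt(-2)=1440, V_tt(0)=-2160, V_tt(2)=7200.
Local maxima occur where both diagonal entries negative: (-1, -3), (-1, 0). Count: 2.

2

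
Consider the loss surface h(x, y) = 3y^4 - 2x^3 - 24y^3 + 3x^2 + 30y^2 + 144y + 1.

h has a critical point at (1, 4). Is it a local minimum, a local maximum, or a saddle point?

The mixed partial ∂²h/∂x∂y is 0, so the Hessian at any point is diag(h_xx, h_yy) = diag(6(-2x + 1), 12(3y^2 - 12y + 5)).
At (1, 4): H = diag(-6, 60).
The eigenvalues have opposite signs, so H is indefinite: a saddle point.

saddle point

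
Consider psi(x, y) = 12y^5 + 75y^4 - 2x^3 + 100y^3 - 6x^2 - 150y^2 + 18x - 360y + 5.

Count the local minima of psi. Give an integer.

2

psi separates as a function of x plus a function of y, so ∇psi=0 decouples.
∂psi/∂x = -6(x - 1)(x + 3) = 0 at x ∈ {-3, 1}; ∂psi/∂y = 60(y - 1)(y + 1)(y + 2)(y + 3) = 0 at y ∈ {-3, -2, -1, 1}.
The Hessian is diagonal: diag(psi_xx, psi_yy). Second derivatives: psi_xx(-3)=24, psi_xx(1)=-24; psi_yy(-3)=-480, psi_yy(-2)=180, psi_yy(-1)=-240, psi_yy(1)=1440.
Local minima occur where both diagonal entries positive: (-3, -2), (-3, 1). Count: 2.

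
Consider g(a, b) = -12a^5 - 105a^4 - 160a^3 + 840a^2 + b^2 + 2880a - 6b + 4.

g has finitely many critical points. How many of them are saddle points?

2

g separates as a function of a plus a function of b, so ∇g=0 decouples.
∂g/∂a = -60(a - 2)(a + 2)(a + 3)(a + 4) = 0 at a ∈ {-4, -3, -2, 2}; ∂g/∂b = 2(b - 3) = 0 at b ∈ {3}.
The Hessian is diagonal: diag(g_aa, g_bb). Second derivatives: g_aa(-4)=720, g_aa(-3)=-300, g_aa(-2)=480, g_aa(2)=-7200; g_bb(3)=2.
Saddle points occur where the two diagonal entries have opposite signs: (-3, 3), (2, 3). Count: 2.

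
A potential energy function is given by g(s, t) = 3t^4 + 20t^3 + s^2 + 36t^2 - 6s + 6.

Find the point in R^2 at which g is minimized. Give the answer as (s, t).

g(s,t) separates as P(s) + Q(t) + 6, so its minimum is min P + min Q + 6.
P'(s) = 2s - 6 vanishes at s ∈ {3}; Q'(t) = 12t(t + 2)(t + 3) vanishes at t ∈ {-3, -2, 0}.
Local minima of P (where P''>0): P(3)=-9. Local minima of Q: Q(-3)=27, Q(0)=0.
So the global minimum of g is P(3) + Q(0) + 6 = -9 + 0 + 6 = -3, attained at (3, 0).

(3, 0)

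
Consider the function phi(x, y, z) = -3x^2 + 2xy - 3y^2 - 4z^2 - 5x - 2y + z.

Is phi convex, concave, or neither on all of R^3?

concave

phi is quadratic, so its Hessian is the constant matrix H = [[-6, 2, 0], [2, -6, 0], [0, 0, -8]].
Leading principal minors: -6, 32, -256.
Signs alternate −, +, − ⇒ H ≺ 0 ⇒ concave.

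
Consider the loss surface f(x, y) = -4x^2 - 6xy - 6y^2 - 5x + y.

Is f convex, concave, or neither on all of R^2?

concave

f is quadratic, so its Hessian is the constant matrix H = [[-8, -6], [-6, -12]].
det(H) = 60, tr(H) = -20.
det(H) > 0 and tr(H) < 0, so H is negative definite everywhere: concave.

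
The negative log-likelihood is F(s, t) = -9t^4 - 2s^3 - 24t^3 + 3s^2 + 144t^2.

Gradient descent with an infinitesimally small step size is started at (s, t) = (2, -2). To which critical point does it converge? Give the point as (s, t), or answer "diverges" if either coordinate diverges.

diverges

F is separable, so gradient descent decouples: s follows -∂F/∂s, t follows -∂F/∂t.
∂F/∂s = -6s(s - 1); at s=2 this is -12, so s increases.
∂F/∂t = -36t(t - 2)(t + 4); at t=-2 this is -576, so t increases.
The s-coordinate has no critical point in that direction and runs off to infinity.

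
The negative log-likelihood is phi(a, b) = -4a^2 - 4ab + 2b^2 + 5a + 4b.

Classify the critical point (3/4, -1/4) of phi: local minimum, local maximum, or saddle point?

saddle point

The Hessian of phi is constant: H = [[-8, -4], [-4, 4]].
det(H) = (-8)·4 − (-4)² = -48.
Since det(H) < 0, H is indefinite and the critical point is a saddle point.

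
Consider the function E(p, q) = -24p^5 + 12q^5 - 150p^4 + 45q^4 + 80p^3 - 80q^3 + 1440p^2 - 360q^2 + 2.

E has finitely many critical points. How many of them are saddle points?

E separates as a function of p plus a function of q, so ∇E=0 decouples.
∂E/∂p = -120p(p - 2)(p + 3)(p + 4) = 0 at p ∈ {-4, -3, 0, 2}; ∂E/∂q = 60q(q - 2)(q + 2)(q + 3) = 0 at q ∈ {-3, -2, 0, 2}.
The Hessian is diagonal: diag(E_pp, E_qq). Second derivatives: E_pp(-4)=2880, E_pp(-3)=-1800, E_pp(0)=2880, E_pp(2)=-7200; E_qq(-3)=-900, E_qq(-2)=480, E_qq(0)=-720, E_qq(2)=2400.
Saddle points occur where the two diagonal entries have opposite signs: (-4, -3), (-4, 0), (-3, -2), (-3, 2), (0, -3), (0, 0), (2, -2), (2, 2). Count: 8.

8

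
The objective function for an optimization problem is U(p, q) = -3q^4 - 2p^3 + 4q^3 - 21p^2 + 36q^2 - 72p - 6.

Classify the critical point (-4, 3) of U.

saddle point

The mixed partial ∂²U/∂p∂q is 0, so the Hessian at any point is diag(U_pp, U_qq) = diag(-6(2p + 7), 12(-3q^2 + 2q + 6)).
At (-4, 3): H = diag(6, -180).
The eigenvalues have opposite signs, so H is indefinite: a saddle point.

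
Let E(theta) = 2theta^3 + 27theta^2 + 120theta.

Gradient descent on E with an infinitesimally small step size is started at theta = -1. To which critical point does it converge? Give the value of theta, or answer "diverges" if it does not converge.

-4

E'(theta) = 6(theta + 4)(theta + 5), so E'(-1) = 72.
Gradient descent moves in the -E' direction, i.e. theta is decreasing.
The nearest critical point in that direction is theta = -4, where E'' = 6 > 0 (a local minimum). The iterate converges there.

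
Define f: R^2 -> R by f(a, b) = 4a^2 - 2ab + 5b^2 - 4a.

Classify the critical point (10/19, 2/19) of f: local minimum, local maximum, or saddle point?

The Hessian of f is constant: H = [[8, -2], [-2, 10]].
det(H) = 8·10 − (-2)² = 76.
det(H) > 0 and tr(H) = 18 > 0, so H is positive definite and the point is a local minimum.

local minimum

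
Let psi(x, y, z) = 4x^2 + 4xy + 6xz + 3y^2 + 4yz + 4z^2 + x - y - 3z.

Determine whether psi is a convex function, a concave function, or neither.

convex

psi is quadratic, so its Hessian is the constant matrix H = [[8, 4, 6], [4, 6, 4], [6, 4, 8]].
Leading principal minors: 8, 32, 104.
All positive ⇒ H ≻ 0 ⇒ convex.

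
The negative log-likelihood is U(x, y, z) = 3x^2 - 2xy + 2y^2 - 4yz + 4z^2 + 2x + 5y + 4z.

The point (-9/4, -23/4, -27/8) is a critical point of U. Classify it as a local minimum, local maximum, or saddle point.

local minimum

The Hessian is constant: H = [[6, -2, 0], [-2, 4, -4], [0, -4, 8]].
Leading principal minors: Δ₁ = 6, Δ₂ = 20, Δ₃ = 64.
All leading minors are positive, so H is positive definite: a local minimum.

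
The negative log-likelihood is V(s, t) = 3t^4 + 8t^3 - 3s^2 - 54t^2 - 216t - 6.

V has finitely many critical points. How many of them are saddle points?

V separates as a function of s plus a function of t, so ∇V=0 decouples.
∂V/∂s = -6s = 0 at s ∈ {0}; ∂V/∂t = 12(t - 3)(t + 2)(t + 3) = 0 at t ∈ {-3, -2, 3}.
The Hessian is diagonal: diag(V_ss, V_tt). Second derivatives: V_ss(0)=-6; V_tt(-3)=72, V_tt(-2)=-60, V_tt(3)=360.
Saddle points occur where the two diagonal entries have opposite signs: (0, -3), (0, 3). Count: 2.

2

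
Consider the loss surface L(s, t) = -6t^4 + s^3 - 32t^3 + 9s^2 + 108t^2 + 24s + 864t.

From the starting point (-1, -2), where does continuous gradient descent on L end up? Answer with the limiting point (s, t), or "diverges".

(-2, -3)

L is separable, so gradient descent decouples: s follows -∂L/∂s, t follows -∂L/∂t.
∂L/∂s = 3(s + 2)(s + 4); at s=-1 this is 9, so s decreases.
∂L/∂t = -24(t - 3)(t + 3)(t + 4); at t=-2 this is 240, so t decreases.
s converges to its nearest critical value -2 (a local min of the s-part); t converges to -3. The iterate converges to (-2, -3).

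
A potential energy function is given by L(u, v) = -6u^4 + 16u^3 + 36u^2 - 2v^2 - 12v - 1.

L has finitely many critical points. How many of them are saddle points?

1

L separates as a function of u plus a function of v, so ∇L=0 decouples.
∂L/∂u = -24u(u - 3)(u + 1) = 0 at u ∈ {-1, 0, 3}; ∂L/∂v = -4(v + 3) = 0 at v ∈ {-3}.
The Hessian is diagonal: diag(L_uu, L_vv). Second derivatives: L_uu(-1)=-96, L_uu(0)=72, L_uu(3)=-288; L_vv(-3)=-4.
Saddle points occur where the two diagonal entries have opposite signs: (0, -3). Count: 1.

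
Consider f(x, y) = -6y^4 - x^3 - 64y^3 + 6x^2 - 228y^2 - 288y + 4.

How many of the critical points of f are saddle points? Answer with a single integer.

f separates as a function of x plus a function of y, so ∇f=0 decouples.
∂f/∂x = -3x(x - 4) = 0 at x ∈ {0, 4}; ∂f/∂y = -24(y + 1)(y + 3)(y + 4) = 0 at y ∈ {-4, -3, -1}.
The Hessian is diagonal: diag(f_xx, f_yy). Second derivatives: f_xx(0)=12, f_xx(4)=-12; f_yy(-4)=-72, f_yy(-3)=48, f_yy(-1)=-144.
Saddle points occur where the two diagonal entries have opposite signs: (0, -4), (0, -1), (4, -3). Count: 3.

3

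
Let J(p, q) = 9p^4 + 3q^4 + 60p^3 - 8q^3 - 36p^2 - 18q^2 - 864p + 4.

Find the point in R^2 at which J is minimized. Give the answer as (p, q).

J(p,q) separates as A(p) + B(q) + 4, so its minimum is min A + min B + 4.
A'(p) = 36(p - 2)(p + 3)(p + 4) vanishes at p ∈ {-4, -3, 2}; B'(q) = 12q(q - 3)(q + 1) vanishes at q ∈ {-1, 0, 3}.
Local minima of A (where A''>0): A(-4)=1344, A(2)=-1248. Local minima of B: B(-1)=-7, B(3)=-135.
So the global minimum of J is A(2) + B(3) + 4 = -1248 − 135 + 4 = -1379, attained at (2, 3).

(2, 3)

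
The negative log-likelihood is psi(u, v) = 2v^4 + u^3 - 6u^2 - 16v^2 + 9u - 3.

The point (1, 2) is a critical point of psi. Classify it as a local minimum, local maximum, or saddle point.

saddle point

The mixed partial ∂²psi/∂u∂v is 0, so the Hessian at any point is diag(psi_uu, psi_vv) = diag(6(u - 2), 8(3v^2 - 4)).
At (1, 2): H = diag(-6, 64).
The eigenvalues have opposite signs, so H is indefinite: a saddle point.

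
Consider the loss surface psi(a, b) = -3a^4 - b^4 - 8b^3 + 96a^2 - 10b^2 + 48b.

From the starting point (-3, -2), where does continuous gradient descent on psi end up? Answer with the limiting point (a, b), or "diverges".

(0, -3)

psi is separable, so gradient descent decouples: a follows -∂psi/∂a, b follows -∂psi/∂b.
∂psi/∂a = -12a(a - 4)(a + 4); at a=-3 this is -252, so a increases.
∂psi/∂b = -4(b - 1)(b + 3)(b + 4); at b=-2 this is 24, so b decreases.
a converges to its nearest critical value 0 (a local min of the a-part); b converges to -3. The iterate converges to (0, -3).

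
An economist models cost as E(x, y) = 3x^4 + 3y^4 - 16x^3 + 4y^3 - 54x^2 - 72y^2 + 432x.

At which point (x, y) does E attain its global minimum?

E(x,y) separates as P(x) + Q(y), so its minimum is min P + min Q.
P'(x) = 12(x - 4)(x - 3)(x + 3) vanishes at x ∈ {-3, 3, 4}; Q'(y) = 12y(y - 3)(y + 4) vanishes at y ∈ {-4, 0, 3}.
Local minima of P (where P''>0): P(-3)=-1107, P(4)=608. Local minima of Q: Q(-4)=-640, Q(3)=-297.
So the global minimum of E is P(-3) + Q(-4) = -1107 − 640 = -1747, attained at (-3, -4).

(-3, -4)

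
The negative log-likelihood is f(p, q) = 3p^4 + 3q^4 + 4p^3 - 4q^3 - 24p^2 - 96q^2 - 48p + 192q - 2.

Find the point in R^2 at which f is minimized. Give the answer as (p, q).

(2, -4)

f(p,q) separates as A(p) + B(q) − 2, so its minimum is min A + min B − 2.
A'(p) = 12(p - 2)(p + 1)(p + 2) vanishes at p ∈ {-2, -1, 2}; B'(q) = 12(q - 4)(q - 1)(q + 4) vanishes at q ∈ {-4, 1, 4}.
Local minima of A (where A''>0): A(-2)=16, A(2)=-112. Local minima of B: B(-4)=-1280, B(4)=-256.
So the global minimum of f is A(2) + B(-4) − 2 = -112 − 1280 − 2 = -1394, attained at (2, -4).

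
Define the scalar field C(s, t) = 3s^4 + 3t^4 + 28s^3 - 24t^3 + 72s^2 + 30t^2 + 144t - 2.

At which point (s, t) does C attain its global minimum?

(0, -1)

C(s,t) separates as P(s) + Q(t) − 2, so its minimum is min P + min Q − 2.
P'(s) = 12s(s + 3)(s + 4) vanishes at s ∈ {-4, -3, 0}; Q'(t) = 12(t - 4)(t - 3)(t + 1) vanishes at t ∈ {-1, 3, 4}.
Local minima of P (where P''>0): P(-4)=128, P(0)=0. Local minima of Q: Q(-1)=-87, Q(4)=288.
So the global minimum of C is P(0) + Q(-1) − 2 = 0 − 87 − 2 = -89, attained at (0, -1).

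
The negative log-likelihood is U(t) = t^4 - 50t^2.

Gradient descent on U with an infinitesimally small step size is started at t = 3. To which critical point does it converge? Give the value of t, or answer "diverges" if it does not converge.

5

U'(t) = 4t(t - 5)(t + 5), so U'(3) = -192.
Gradient descent moves in the -U' direction, i.e. t is increasing.
The nearest critical point in that direction is t = 5, where U'' = 200 > 0 (a local minimum). The iterate converges there.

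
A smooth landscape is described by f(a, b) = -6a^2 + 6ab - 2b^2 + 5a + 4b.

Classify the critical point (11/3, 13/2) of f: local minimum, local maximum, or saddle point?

local maximum

The Hessian of f is constant: H = [[-12, 6], [6, -4]].
det(H) = (-12)·(-4) − 6² = 12.
det(H) > 0 and tr(H) = -16 < 0, so H is negative definite and the point is a local maximum.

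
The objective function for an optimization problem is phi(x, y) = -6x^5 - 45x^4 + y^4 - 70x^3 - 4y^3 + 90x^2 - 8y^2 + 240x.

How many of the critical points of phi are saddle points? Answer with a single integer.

6

phi separates as a function of x plus a function of y, so ∇phi=0 decouples.
∂phi/∂x = -30(x - 1)(x + 1)(x + 2)(x + 4) = 0 at x ∈ {-4, -2, -1, 1}; ∂phi/∂y = 4y(y - 4)(y + 1) = 0 at y ∈ {-1, 0, 4}.
The Hessian is diagonal: diag(phi_xx, phi_yy). Second derivatives: phi_xx(-4)=900, phi_xx(-2)=-180, phi_xx(-1)=180, phi_xx(1)=-900; phi_yy(-1)=20, phi_yy(0)=-16, phi_yy(4)=80.
Saddle points occur where the two diagonal entries have opposite signs: (-4, 0), (-2, -1), (-2, 4), (-1, 0), (1, -1), (1, 4). Count: 6.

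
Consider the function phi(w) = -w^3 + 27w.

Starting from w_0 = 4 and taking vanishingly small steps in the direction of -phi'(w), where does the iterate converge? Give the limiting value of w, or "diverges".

diverges

phi'(w) = -3(w - 3)(w + 3), so phi'(4) = -21.
Gradient descent moves in the -phi' direction, i.e. w is increasing.
There is no critical point above w=4, and phi' keeps the same sign, so the iterate runs off to +∞.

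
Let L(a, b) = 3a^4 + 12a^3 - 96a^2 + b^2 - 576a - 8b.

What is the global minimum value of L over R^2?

L(a,b) separates as P(a) + Q(b), so its minimum is min P + min Q.
P'(a) = 12(a - 4)(a + 3)(a + 4) vanishes at a ∈ {-4, -3, 4}; Q'(b) = 2b - 8 vanishes at b ∈ {4}.
Local minima of P (where P''>0): P(-4)=768, P(4)=-2304. Local minima of Q: Q(4)=-16.
So the global minimum of L is P(4) + Q(4) = -2304 − 16 = -2320, attained at (4, 4).

-2320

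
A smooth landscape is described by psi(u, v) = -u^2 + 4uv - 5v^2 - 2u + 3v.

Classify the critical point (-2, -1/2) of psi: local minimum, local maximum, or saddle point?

local maximum

The Hessian of psi is constant: H = [[-2, 4], [4, -10]].
det(H) = (-2)·(-10) − 4² = 4.
det(H) > 0 and tr(H) = -12 < 0, so H is negative definite and the point is a local maximum.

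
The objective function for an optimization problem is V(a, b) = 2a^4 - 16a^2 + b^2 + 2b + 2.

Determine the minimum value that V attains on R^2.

V(a,b) separates as P(a) + Q(b) + 2, so its minimum is min P + min Q + 2.
P'(a) = 8a(a - 2)(a + 2) vanishes at a ∈ {-2, 0, 2}; Q'(b) = 2b + 2 vanishes at b ∈ {-1}.
Local minima of P (where P''>0): P(-2)=-32, P(2)=-32. Local minima of Q: Q(-1)=-1.
So the global minimum of V is P(-2) + Q(-1) + 2 = -32 − 1 + 2 = -31, attained at (-2, -1).

-31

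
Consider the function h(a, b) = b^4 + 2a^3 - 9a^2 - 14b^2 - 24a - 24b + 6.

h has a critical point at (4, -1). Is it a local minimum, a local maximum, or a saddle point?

saddle point

The mixed partial ∂²h/∂a∂b is 0, so the Hessian at any point is diag(h_aa, h_bb) = diag(6(2a - 3), 4(3b^2 - 7)).
At (4, -1): H = diag(30, -16).
The eigenvalues have opposite signs, so H is indefinite: a saddle point.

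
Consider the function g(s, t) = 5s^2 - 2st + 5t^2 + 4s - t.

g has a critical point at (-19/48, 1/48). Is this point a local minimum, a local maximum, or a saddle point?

local minimum

The Hessian of g is constant: H = [[10, -2], [-2, 10]].
det(H) = 10·10 − (-2)² = 96.
det(H) > 0 and tr(H) = 20 > 0, so H is positive definite and the point is a local minimum.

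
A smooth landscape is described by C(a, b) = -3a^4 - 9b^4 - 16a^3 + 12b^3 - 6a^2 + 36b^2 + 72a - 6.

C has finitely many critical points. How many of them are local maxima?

C separates as a function of a plus a function of b, so ∇C=0 decouples.
∂C/∂a = -12(a - 1)(a + 2)(a + 3) = 0 at a ∈ {-3, -2, 1}; ∂C/∂b = -36b(b - 2)(b + 1) = 0 at b ∈ {-1, 0, 2}.
The Hessian is diagonal: diag(C_aa, C_bb). Second derivatives: C_aa(-3)=-48, C_aa(-2)=36, C_aa(1)=-144; C_bb(-1)=-108, C_bb(0)=72, C_bb(2)=-216.
Local maxima occur where both diagonal entries negative: (-3, -1), (-3, 2), (1, -1), (1, 2). Count: 4.

4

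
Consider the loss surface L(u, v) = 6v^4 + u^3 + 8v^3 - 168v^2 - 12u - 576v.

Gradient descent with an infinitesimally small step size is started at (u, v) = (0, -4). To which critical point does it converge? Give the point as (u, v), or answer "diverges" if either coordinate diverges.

(2, -3)

L is separable, so gradient descent decouples: u follows -∂L/∂u, v follows -∂L/∂v.
∂L/∂u = 3(u - 2)(u + 2); at u=0 this is -12, so u increases.
∂L/∂v = 24(v - 4)(v + 2)(v + 3); at v=-4 this is -384, so v increases.
u converges to its nearest critical value 2 (a local min of the u-part); v converges to -3. The iterate converges to (2, -3).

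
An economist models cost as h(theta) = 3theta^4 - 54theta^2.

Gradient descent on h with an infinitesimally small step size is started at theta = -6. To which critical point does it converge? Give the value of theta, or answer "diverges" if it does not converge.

-3

h'(theta) = 12theta(theta - 3)(theta + 3), so h'(-6) = -1944.
Gradient descent moves in the -h' direction, i.e. theta is increasing.
The nearest critical point in that direction is theta = -3, where h'' = 216 > 0 (a local minimum). The iterate converges there.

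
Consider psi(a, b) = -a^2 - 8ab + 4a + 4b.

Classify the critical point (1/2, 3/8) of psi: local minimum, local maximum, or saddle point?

The Hessian of psi is constant: H = [[-2, -8], [-8, 0]].
det(H) = (-2)·0 − (-8)² = -64.
Since det(H) < 0, H is indefinite and the critical point is a saddle point.

saddle point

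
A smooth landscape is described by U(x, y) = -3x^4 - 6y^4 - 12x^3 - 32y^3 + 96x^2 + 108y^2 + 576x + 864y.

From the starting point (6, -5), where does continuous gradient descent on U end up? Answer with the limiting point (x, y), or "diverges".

diverges

U is separable, so gradient descent decouples: x follows -∂U/∂x, y follows -∂U/∂y.
∂U/∂x = -12(x - 4)(x + 3)(x + 4); at x=6 this is -2160, so x increases.
∂U/∂y = -24(y - 3)(y + 3)(y + 4); at y=-5 this is 384, so y decreases.
The x-coordinate has no critical point in that direction and runs off to infinity.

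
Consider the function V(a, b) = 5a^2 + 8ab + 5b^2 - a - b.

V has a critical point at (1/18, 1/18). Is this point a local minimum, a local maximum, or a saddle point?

The Hessian of V is constant: H = [[10, 8], [8, 10]].
det(H) = 10·10 − 8² = 36.
det(H) > 0 and tr(H) = 20 > 0, so H is positive definite and the point is a local minimum.

local minimum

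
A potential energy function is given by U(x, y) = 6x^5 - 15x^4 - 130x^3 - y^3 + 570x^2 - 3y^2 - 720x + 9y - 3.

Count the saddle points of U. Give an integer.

U separates as a function of x plus a function of y, so ∇U=0 decouples.
∂U/∂x = 30(x - 3)(x - 2)(x - 1)(x + 4) = 0 at x ∈ {-4, 1, 2, 3}; ∂U/∂y = -3(y - 1)(y + 3) = 0 at y ∈ {-3, 1}.
The Hessian is diagonal: diag(U_xx, U_yy). Second derivatives: U_xx(-4)=-6300, U_xx(1)=300, U_xx(2)=-180, U_xx(3)=420; U_yy(-3)=12, U_yy(1)=-12.
Saddle points occur where the two diagonal entries have opposite signs: (-4, -3), (1, 1), (2, -3), (3, 1). Count: 4.

4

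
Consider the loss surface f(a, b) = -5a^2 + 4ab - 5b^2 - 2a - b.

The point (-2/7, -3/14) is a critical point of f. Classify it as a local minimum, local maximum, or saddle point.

local maximum

The Hessian of f is constant: H = [[-10, 4], [4, -10]].
det(H) = (-10)·(-10) − 4² = 84.
det(H) > 0 and tr(H) = -20 < 0, so H is negative definite and the point is a local maximum.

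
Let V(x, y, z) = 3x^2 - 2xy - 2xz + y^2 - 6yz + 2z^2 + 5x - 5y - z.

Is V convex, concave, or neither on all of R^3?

neither

V is quadratic, so its Hessian is the constant matrix H = [[6, -2, -2], [-2, 2, -6], [-2, -6, 4]].
Leading principal minors: 6, 8, -240.
Neither pattern holds ⇒ H is indefinite ⇒ neither convex nor concave.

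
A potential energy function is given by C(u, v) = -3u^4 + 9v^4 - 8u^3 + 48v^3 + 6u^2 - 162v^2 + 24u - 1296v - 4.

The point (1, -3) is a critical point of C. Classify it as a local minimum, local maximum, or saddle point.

The mixed partial ∂²C/∂u∂v is 0, so the Hessian at any point is diag(C_uu, C_vv) = diag(12(-3u^2 - 4u + 1), 36(3v^2 + 8v - 9)).
At (1, -3): H = diag(-72, -216).
Both eigenvalues are negative, so H is negative definite: a local maximum.

local maximum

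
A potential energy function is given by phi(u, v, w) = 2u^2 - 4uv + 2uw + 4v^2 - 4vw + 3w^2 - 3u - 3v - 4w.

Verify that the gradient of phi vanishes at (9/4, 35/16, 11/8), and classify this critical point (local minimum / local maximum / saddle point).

local minimum

∇phi = (4u - 4v + 2w - 3, -4u + 8v - 4w - 3, 2u - 4v + 6w - 4); substituting (9/4, 35/16, 11/8) gives ∇phi = (0, 0, 0), so (9/4, 35/16, 11/8) is indeed a critical point.
The Hessian is constant: H = [[4, -4, 2], [-4, 8, -4], [2, -4, 6]].
Leading principal minors: Δ₁ = 4, Δ₂ = 16, Δ₃ = 64.
All leading minors are positive, so H is positive definite: a local minimum.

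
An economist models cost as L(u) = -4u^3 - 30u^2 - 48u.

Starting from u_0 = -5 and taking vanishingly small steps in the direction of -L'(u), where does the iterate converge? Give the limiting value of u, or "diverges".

L'(u) = -12(u + 1)(u + 4), so L'(-5) = -48.
Gradient descent moves in the -L' direction, i.e. u is increasing.
The nearest critical point in that direction is u = -4, where L'' = 36 > 0 (a local minimum). The iterate converges there.

-4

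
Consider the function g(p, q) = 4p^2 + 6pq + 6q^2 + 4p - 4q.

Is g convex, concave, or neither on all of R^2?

g is quadratic, so its Hessian is the constant matrix H = [[8, 6], [6, 12]].
det(H) = 60, tr(H) = 20.
det(H) > 0 and tr(H) > 0, so H is positive definite everywhere: convex.

convex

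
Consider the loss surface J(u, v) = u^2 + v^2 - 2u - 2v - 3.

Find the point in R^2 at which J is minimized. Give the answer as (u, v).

(1, 1)

J(u,v) separates as P(u) + Q(v) − 3, so its minimum is min P + min Q − 3.
P'(u) = 2u - 2 vanishes at u ∈ {1}; Q'(v) = 2v - 2 vanishes at v ∈ {1}.
Local minima of P (where P''>0): P(1)=-1. Local minima of Q: Q(1)=-1.
So the global minimum of J is P(1) + Q(1) − 3 = -1 − 1 − 3 = -5, attained at (1, 1).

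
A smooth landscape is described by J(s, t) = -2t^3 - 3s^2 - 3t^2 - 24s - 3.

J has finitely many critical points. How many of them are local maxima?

J separates as a function of s plus a function of t, so ∇J=0 decouples.
∂J/∂s = -6(s + 4) = 0 at s ∈ {-4}; ∂J/∂t = -6t(t + 1) = 0 at t ∈ {-1, 0}.
The Hessian is diagonal: diag(J_ss, J_tt). Second derivatives: J_ss(-4)=-6; J_tt(-1)=6, J_tt(0)=-6.
Local maxima occur where both diagonal entries negative: (-4, 0). Count: 1.

1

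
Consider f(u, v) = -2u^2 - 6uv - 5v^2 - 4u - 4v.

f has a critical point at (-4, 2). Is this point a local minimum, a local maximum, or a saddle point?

The Hessian of f is constant: H = [[-4, -6], [-6, -10]].
det(H) = (-4)·(-10) − (-6)² = 4.
det(H) > 0 and tr(H) = -14 < 0, so H is negative definite and the point is a local maximum.

local maximum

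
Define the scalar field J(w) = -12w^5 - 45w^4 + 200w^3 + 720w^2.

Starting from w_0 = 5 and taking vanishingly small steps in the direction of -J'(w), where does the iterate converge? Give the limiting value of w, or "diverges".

J'(w) = -60w(w - 3)(w + 2)(w + 4), so J'(5) = -37800.
Gradient descent moves in the -J' direction, i.e. w is increasing.
There is no critical point above w=5, and J' keeps the same sign, so the iterate runs off to +∞.

diverges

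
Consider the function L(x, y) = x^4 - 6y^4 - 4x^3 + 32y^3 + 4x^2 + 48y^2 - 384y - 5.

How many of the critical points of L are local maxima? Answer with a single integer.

L separates as a function of x plus a function of y, so ∇L=0 decouples.
∂L/∂x = 4x(x - 2)(x - 1) = 0 at x ∈ {0, 1, 2}; ∂L/∂y = -24(y - 4)(y - 2)(y + 2) = 0 at y ∈ {-2, 2, 4}.
The Hessian is diagonal: diag(L_xx, L_yy). Second derivatives: L_xx(0)=8, L_xx(1)=-4, L_xx(2)=8; L_yy(-2)=-576, L_yy(2)=192, L_yy(4)=-288.
Local maxima occur where both diagonal entries negative: (1, -2), (1, 4). Count: 2.

2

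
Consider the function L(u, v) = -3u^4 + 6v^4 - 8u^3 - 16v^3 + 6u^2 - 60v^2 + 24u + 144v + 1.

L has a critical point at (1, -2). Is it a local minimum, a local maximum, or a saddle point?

saddle point

The mixed partial ∂²L/∂u∂v is 0, so the Hessian at any point is diag(L_uu, L_vv) = diag(12(-3u^2 - 4u + 1), 24(3v^2 - 4v - 5)).
At (1, -2): H = diag(-72, 360).
The eigenvalues have opposite signs, so H is indefinite: a saddle point.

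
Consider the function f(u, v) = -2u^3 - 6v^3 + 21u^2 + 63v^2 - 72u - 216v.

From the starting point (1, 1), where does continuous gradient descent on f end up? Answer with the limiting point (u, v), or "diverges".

(3, 3)

f is separable, so gradient descent decouples: u follows -∂f/∂u, v follows -∂f/∂v.
∂f/∂u = -6(u - 4)(u - 3); at u=1 this is -36, so u increases.
∂f/∂v = -18(v - 4)(v - 3); at v=1 this is -108, so v increases.
u converges to its nearest critical value 3 (a local min of the u-part); v converges to 3. The iterate converges to (3, 3).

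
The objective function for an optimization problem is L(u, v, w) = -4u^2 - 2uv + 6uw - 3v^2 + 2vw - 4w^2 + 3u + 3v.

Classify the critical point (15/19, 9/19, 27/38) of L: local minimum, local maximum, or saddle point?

local maximum

The Hessian is constant: H = [[-8, -2, 6], [-2, -6, 2], [6, 2, -8]].
Leading principal minors: Δ₁ = -8, Δ₂ = 44, Δ₃ = -152.
The minors alternate sign starting negative (−, +, −), so H is negative definite: a local maximum.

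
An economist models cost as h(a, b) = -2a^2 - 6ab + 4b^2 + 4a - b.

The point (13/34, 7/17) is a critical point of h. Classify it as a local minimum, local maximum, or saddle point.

saddle point

The Hessian of h is constant: H = [[-4, -6], [-6, 8]].
det(H) = (-4)·8 − (-6)² = -68.
Since det(H) < 0, H is indefinite and the critical point is a saddle point.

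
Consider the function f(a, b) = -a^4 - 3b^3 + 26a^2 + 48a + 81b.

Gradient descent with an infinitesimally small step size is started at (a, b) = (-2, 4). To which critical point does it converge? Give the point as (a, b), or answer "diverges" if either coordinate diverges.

diverges

f is separable, so gradient descent decouples: a follows -∂f/∂a, b follows -∂f/∂b.
∂f/∂a = -4(a - 4)(a + 1)(a + 3); at a=-2 this is -24, so a increases.
∂f/∂b = -9(b - 3)(b + 3); at b=4 this is -63, so b increases.
The b-coordinate has no critical point in that direction and runs off to infinity.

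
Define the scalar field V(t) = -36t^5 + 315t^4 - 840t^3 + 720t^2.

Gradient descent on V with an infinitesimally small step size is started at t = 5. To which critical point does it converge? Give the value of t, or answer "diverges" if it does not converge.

V'(t) = -180t(t - 4)(t - 2)(t - 1), so V'(5) = -10800.
Gradient descent moves in the -V' direction, i.e. t is increasing.
There is no critical point above t=5, and V' keeps the same sign, so the iterate runs off to +∞.

diverges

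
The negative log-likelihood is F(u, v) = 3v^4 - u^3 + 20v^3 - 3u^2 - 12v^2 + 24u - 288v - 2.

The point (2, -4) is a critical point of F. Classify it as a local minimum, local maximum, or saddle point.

saddle point

The mixed partial ∂²F/∂u∂v is 0, so the Hessian at any point is diag(F_uu, F_vv) = diag(-6(u + 1), 12(3v^2 + 10v - 2)).
At (2, -4): H = diag(-18, 72).
The eigenvalues have opposite signs, so H is indefinite: a saddle point.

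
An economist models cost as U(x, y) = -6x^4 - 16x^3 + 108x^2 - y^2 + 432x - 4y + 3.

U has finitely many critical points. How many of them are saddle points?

U separates as a function of x plus a function of y, so ∇U=0 decouples.
∂U/∂x = -24(x - 3)(x + 2)(x + 3) = 0 at x ∈ {-3, -2, 3}; ∂U/∂y = -2(y + 2) = 0 at y ∈ {-2}.
The Hessian is diagonal: diag(U_xx, U_yy). Second derivatives: U_xx(-3)=-144, U_xx(-2)=120, U_xx(3)=-720; U_yy(-2)=-2.
Saddle points occur where the two diagonal entries have opposite signs: (-2, -2). Count: 1.

1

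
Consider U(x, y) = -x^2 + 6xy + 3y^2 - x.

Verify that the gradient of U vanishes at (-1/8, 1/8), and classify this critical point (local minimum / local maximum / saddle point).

saddle point

∇U = (-2x + 6y - 1, 6x + 6y); substituting (-1/8, 1/8) gives ∇U = (0, 0), so (-1/8, 1/8) is indeed a critical point.
The Hessian of U is constant: H = [[-2, 6], [6, 6]].
det(H) = (-2)·6 − 6² = -48.
Since det(H) < 0, H is indefinite and the critical point is a saddle point.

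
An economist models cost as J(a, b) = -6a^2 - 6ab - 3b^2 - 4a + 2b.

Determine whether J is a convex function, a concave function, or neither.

concave

J is quadratic, so its Hessian is the constant matrix H = [[-12, -6], [-6, -6]].
det(H) = 36, tr(H) = -18.
det(H) > 0 and tr(H) < 0, so H is negative definite everywhere: concave.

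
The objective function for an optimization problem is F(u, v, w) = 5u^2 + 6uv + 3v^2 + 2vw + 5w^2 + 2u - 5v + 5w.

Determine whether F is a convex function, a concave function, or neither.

convex

F is quadratic, so its Hessian is the constant matrix H = [[10, 6, 0], [6, 6, 2], [0, 2, 10]].
Leading principal minors: 10, 24, 200.
All positive ⇒ H ≻ 0 ⇒ convex.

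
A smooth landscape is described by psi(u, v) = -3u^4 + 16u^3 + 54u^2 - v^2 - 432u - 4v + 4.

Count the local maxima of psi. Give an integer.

2

psi separates as a function of u plus a function of v, so ∇psi=0 decouples.
∂psi/∂u = -12(u - 4)(u - 3)(u + 3) = 0 at u ∈ {-3, 3, 4}; ∂psi/∂v = -2(v + 2) = 0 at v ∈ {-2}.
The Hessian is diagonal: diag(psi_uu, psi_vv). Second derivatives: psi_uu(-3)=-504, psi_uu(3)=72, psi_uu(4)=-84; psi_vv(-2)=-2.
Local maxima occur where both diagonal entries negative: (-3, -2), (4, -2). Count: 2.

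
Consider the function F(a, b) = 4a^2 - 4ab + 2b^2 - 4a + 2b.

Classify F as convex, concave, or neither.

convex

F is quadratic, so its Hessian is the constant matrix H = [[8, -4], [-4, 4]].
det(H) = 16, tr(H) = 12.
det(H) > 0 and tr(H) > 0, so H is positive definite everywhere: convex.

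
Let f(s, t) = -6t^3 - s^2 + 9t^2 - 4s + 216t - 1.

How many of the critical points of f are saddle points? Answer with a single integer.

1

f separates as a function of s plus a function of t, so ∇f=0 decouples.
∂f/∂s = -2(s + 2) = 0 at s ∈ {-2}; ∂f/∂t = -18(t - 4)(t + 3) = 0 at t ∈ {-3, 4}.
The Hessian is diagonal: diag(f_ss, f_tt). Second derivatives: f_ss(-2)=-2; f_tt(-3)=126, f_tt(4)=-126.
Saddle points occur where the two diagonal entries have opposite signs: (-2, -3). Count: 1.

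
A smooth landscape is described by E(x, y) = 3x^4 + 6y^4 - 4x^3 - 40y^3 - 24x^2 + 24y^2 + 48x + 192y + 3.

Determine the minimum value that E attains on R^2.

-231

E(x,y) separates as P(x) + Q(y) + 3, so its minimum is min P + min Q + 3.
P'(x) = 12(x - 2)(x - 1)(x + 2) vanishes at x ∈ {-2, 1, 2}; Q'(y) = 24(y - 4)(y - 2)(y + 1) vanishes at y ∈ {-1, 2, 4}.
Local minima of P (where P''>0): P(-2)=-112, P(2)=16. Local minima of Q: Q(-1)=-122, Q(4)=128.
So the global minimum of E is P(-2) + Q(-1) + 3 = -112 − 122 + 3 = -231, attained at (-2, -1).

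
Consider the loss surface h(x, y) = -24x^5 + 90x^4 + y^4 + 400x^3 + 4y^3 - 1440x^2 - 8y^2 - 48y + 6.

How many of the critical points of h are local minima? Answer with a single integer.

4

h separates as a function of x plus a function of y, so ∇h=0 decouples.
∂h/∂x = -120x(x - 4)(x - 2)(x + 3) = 0 at x ∈ {-3, 0, 2, 4}; ∂h/∂y = 4(y - 2)(y + 2)(y + 3) = 0 at y ∈ {-3, -2, 2}.
The Hessian is diagonal: diag(h_xx, h_yy). Second derivatives: h_xx(-3)=12600, h_xx(0)=-2880, h_xx(2)=2400, h_xx(4)=-6720; h_yy(-3)=20, h_yy(-2)=-16, h_yy(2)=80.
Local minima occur where both diagonal entries positive: (-3, -3), (-3, 2), (2, -3), (2, 2). Count: 4.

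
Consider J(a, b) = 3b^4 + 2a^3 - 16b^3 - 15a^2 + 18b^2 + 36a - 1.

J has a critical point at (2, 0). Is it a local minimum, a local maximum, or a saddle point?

saddle point

The mixed partial ∂²J/∂a∂b is 0, so the Hessian at any point is diag(J_aa, J_bb) = diag(6(2a - 5), 12(3b^2 - 8b + 3)).
At (2, 0): H = diag(-6, 36).
The eigenvalues have opposite signs, so H is indefinite: a saddle point.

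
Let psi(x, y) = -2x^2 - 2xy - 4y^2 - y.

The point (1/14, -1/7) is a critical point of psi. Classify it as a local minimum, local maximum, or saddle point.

local maximum

The Hessian of psi is constant: H = [[-4, -2], [-2, -8]].
det(H) = (-4)·(-8) − (-2)² = 28.
det(H) > 0 and tr(H) = -12 < 0, so H is negative definite and the point is a local maximum.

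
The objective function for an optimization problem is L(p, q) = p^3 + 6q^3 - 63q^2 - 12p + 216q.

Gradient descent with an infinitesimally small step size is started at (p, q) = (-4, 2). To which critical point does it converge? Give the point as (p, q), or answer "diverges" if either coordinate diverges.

diverges

L is separable, so gradient descent decouples: p follows -∂L/∂p, q follows -∂L/∂q.
∂L/∂p = 3(p - 2)(p + 2); at p=-4 this is 36, so p decreases.
∂L/∂q = 18(q - 4)(q - 3); at q=2 this is 36, so q decreases.
The p-coordinate has no critical point in that direction and runs off to infinity.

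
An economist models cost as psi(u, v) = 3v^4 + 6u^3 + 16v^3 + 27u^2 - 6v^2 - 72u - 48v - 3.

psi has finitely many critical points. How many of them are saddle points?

psi separates as a function of u plus a function of v, so ∇psi=0 decouples.
∂psi/∂u = 18(u - 1)(u + 4) = 0 at u ∈ {-4, 1}; ∂psi/∂v = 12(v - 1)(v + 1)(v + 4) = 0 at v ∈ {-4, -1, 1}.
The Hessian is diagonal: diag(psi_uu, psi_vv). Second derivatives: psi_uu(-4)=-90, psi_uu(1)=90; psi_vv(-4)=180, psi_vv(-1)=-72, psi_vv(1)=120.
Saddle points occur where the two diagonal entries have opposite signs: (-4, -4), (-4, 1), (1, -1). Count: 3.

3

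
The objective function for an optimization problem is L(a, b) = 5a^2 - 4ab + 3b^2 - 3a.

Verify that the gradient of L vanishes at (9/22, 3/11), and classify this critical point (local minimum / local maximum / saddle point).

local minimum

∇L = (10a - 4b - 3, -4a + 6b); substituting (9/22, 3/11) gives ∇L = (0, 0), so (9/22, 3/11) is indeed a critical point.
The Hessian of L is constant: H = [[10, -4], [-4, 6]].
det(H) = 10·6 − (-4)² = 44.
det(H) > 0 and tr(H) = 16 > 0, so H is positive definite and the point is a local minimum.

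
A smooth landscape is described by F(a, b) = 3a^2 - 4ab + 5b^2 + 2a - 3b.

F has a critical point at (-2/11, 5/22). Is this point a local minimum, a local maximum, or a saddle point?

The Hessian of F is constant: H = [[6, -4], [-4, 10]].
det(H) = 6·10 − (-4)² = 44.
det(H) > 0 and tr(H) = 16 > 0, so H is positive definite and the point is a local minimum.

local minimum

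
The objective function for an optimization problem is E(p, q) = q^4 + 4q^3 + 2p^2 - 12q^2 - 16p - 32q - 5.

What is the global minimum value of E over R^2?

-101

E(p,q) separates as A(p) + B(q) − 5, so its minimum is min A + min B − 5.
A'(p) = 4p - 16 vanishes at p ∈ {4}; B'(q) = 4(q - 2)(q + 1)(q + 4) vanishes at q ∈ {-4, -1, 2}.
Local minima of A (where A''>0): A(4)=-32. Local minima of B: B(-4)=-64, B(2)=-64.
So the global minimum of E is A(4) + B(-4) − 5 = -32 − 64 − 5 = -101, attained at (4, -4).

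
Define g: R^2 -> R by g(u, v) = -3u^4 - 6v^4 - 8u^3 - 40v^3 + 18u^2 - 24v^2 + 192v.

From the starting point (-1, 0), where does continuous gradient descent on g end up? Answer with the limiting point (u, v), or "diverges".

(0, -2)

g is separable, so gradient descent decouples: u follows -∂g/∂u, v follows -∂g/∂v.
∂g/∂u = -12u(u - 1)(u + 3); at u=-1 this is -48, so u increases.
∂g/∂v = -24(v - 1)(v + 2)(v + 4); at v=0 this is 192, so v decreases.
u converges to its nearest critical value 0 (a local min of the u-part); v converges to -2. The iterate converges to (0, -2).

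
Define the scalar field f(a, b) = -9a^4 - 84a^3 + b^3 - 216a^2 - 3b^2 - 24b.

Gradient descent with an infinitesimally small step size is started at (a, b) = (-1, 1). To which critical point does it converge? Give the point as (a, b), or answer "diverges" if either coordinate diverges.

f is separable, so gradient descent decouples: a follows -∂f/∂a, b follows -∂f/∂b.
∂f/∂a = -36a(a + 3)(a + 4); at a=-1 this is 216, so a decreases.
∂f/∂b = 3(b - 4)(b + 2); at b=1 this is -27, so b increases.
a converges to its nearest critical value -3 (a local min of the a-part); b converges to 4. The iterate converges to (-3, 4).

(-3, 4)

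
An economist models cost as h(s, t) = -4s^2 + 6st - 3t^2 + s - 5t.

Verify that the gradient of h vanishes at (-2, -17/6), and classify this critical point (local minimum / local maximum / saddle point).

local maximum

∇h = (-8s + 6t + 1, 6s - 6t - 5); substituting (-2, -17/6) gives ∇h = (0, 0), so (-2, -17/6) is indeed a critical point.
The Hessian of h is constant: H = [[-8, 6], [6, -6]].
det(H) = (-8)·(-6) − 6² = 12.
det(H) > 0 and tr(H) = -14 < 0, so H is negative definite and the point is a local maximum.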